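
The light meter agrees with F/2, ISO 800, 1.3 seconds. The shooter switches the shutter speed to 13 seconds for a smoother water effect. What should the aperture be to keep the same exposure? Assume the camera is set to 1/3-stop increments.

Shutter speed: 1.3 → 1.6 → 2 → 2.5 → 3.2 → 4 → 5 → 6 → 8 → 10 → 13 — 3 1/3 stops longer (brighter).
Need 3 1/3 stops darker from the aperture: f/2 → f/2.2 → f/2.5 → f/2.8 → f/3.2 → f/3.5 → f/4 → f/4.5 → f/5 → f/5.6 → f/6.3.

f/6.3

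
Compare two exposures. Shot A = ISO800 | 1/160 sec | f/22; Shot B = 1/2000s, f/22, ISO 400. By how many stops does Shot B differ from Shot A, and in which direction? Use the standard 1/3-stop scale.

Aperture: unchanged.
Shutter speed: 1/160 → 1/200 → 1/250 → 1/320 → 1/400 → 1/500 → 1/640 → 1/800 → 1/1000 → 1/1250 → 1/1600 → 1/2000 — 3 2/3 stops faster (darker).
ISO: 800 → 640 → 500 → 400 — 1 stop lower (darker).
Net: −3 2/3 −1 = −4 2/3 stops.

4 2/3 stops darker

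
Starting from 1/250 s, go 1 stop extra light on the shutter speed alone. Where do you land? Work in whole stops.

Shutter speed: 1/250 → 1/125 — 1 stop longer (brighter).

1/125s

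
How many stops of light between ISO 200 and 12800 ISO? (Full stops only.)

6 stops

200 → 400 → 800 → 1600 → 3200 → 6400 → 12800 — count the steps: 6 stops.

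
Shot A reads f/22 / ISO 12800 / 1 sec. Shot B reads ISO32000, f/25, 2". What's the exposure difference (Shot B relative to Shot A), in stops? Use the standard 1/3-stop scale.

Aperture: f/22 → f/25 — 1/3 stop narrower (darker).
Shutter speed: 1 → 1.3 → 1.6 → 2 — 1 stop longer (brighter).
ISO: 12800 → 16000 → 20000 → 25600 → 32000 — 1 1/3 stops higher (brighter).
Net: −1/3 +1 +1 1/3 = +2 stops.

2 stops brighter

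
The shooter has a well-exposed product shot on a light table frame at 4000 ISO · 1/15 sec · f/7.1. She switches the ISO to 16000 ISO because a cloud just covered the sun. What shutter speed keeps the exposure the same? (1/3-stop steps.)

1/60s

ISO: 4000 → 5000 → 6400 → 8000 → 10000 → 12800 → 16000 — 2 stops raised (brighter).
Need 2 stops darker from the shutter speed: 1/15 → 1/20 → 1/25 → 1/30 → 1/40 → 1/50 → 1/60.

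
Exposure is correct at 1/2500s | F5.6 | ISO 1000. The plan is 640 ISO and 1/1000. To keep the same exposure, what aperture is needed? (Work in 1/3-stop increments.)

ISO: 1000 → 800 → 640 — 2/3 stop lower (darker).
Shutter speed: 1/2500 → 1/2000 → 1/1600 → 1/1250 → 1/1000 — 1 1/3 stops slower (brighter).
Net change so far: 2/3 stop brighter. Offset with the aperture: f/5.6 → f/6.3 → f/7.1.

f/7.1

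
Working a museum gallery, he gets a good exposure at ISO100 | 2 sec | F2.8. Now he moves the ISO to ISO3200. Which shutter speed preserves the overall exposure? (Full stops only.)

1/15s

ISO: 100 → 200 → 400 → 800 → 1600 → 3200 — 5 stops higher (brighter).
Need 5 stops darker from the shutter speed: 2 → 1 → 1/2 → 1/4 → 1/8 → 1/15.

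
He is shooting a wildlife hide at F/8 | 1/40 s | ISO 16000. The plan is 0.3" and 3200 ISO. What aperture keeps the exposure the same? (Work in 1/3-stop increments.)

f/13

Shutter speed: 1/40 → 1/30 → 1/25 → 1/20 → 1/15 → 1/13 → 1/10 → 1/8 → 1/6 → 1/5 → 1/4 → 0.3 — 3 2/3 stops longer (brighter).
ISO: 16000 → 12800 → 10000 → 8000 → 6400 → 5000 → 4000 → 3200 — 2 1/3 stops lower (darker).
Net change so far: 1 1/3 stops brighter. Offset with the aperture: f/8 → f/9 → f/10 → f/11 → f/13.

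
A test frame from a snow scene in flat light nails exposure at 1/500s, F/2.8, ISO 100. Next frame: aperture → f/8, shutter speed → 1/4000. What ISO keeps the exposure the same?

Aperture: f/2.8 → f/4 → f/5.6 → f/8 — 3 stops smaller aperture (darker).
Shutter speed: 1/500 → 1/1000 → 1/2000 → 1/4000 — 3 stops shorter (darker).
Net change so far: 6 stops darker. Offset with the ISO: 100 → 200 → 400 → 800 → 1600 → 3200 → 6400.

ISO 6400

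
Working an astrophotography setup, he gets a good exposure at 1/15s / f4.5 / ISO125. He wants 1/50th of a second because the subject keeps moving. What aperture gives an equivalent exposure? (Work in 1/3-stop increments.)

Shutter speed: 1/15 → 1/20 → 1/25 → 1/30 → 1/40 → 1/50 — 1 2/3 stops faster (darker).
Need 1 2/3 stops brighter from the aperture: f/4.5 → f/4 → f/3.5 → f/3.2 → f/2.8 → f/2.5.

f/2.5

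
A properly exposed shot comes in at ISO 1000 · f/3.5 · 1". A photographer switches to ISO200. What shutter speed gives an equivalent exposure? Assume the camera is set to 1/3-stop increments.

ISO: 1000 → 800 → 640 → 500 → 400 → 320 → 250 → 200 — 2 1/3 stops lower (darker).
Need 2 1/3 stops brighter from the shutter speed: 1 → 1.3 → 1.6 → 2 → 2.5 → 3.2 → 4 → 5.

5 s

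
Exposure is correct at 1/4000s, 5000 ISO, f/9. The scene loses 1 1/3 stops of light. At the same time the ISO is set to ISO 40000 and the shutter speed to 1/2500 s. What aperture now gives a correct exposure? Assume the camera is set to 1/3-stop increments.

Scene light: 1 1/3 stops darker.
ISO: 5000 → 6400 → 8000 → 10000 → 12800 → 16000 → 20000 → 25600 → 32000 → 40000 — 3 stops higher (brighter).
Shutter speed: 1/4000 → 1/3200 → 1/2500 — 2/3 stop longer (brighter).
Net so far: 2 1/3 stops brighter. Aperture: f/9 → f/10 → f/11 → f/13 → f/14 → f/16 → f/18 → f/20.

f/20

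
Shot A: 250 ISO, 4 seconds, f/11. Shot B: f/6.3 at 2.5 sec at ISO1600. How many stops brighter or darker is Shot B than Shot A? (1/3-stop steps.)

3 2/3 stops brighter

Aperture: f/11 → f/10 → f/9 → f/8 → f/7.1 → f/6.3 — 1 2/3 stops larger aperture (brighter).
Shutter speed: 4 → 3.2 → 2.5 — 2/3 stop faster (darker).
ISO: 250 → 320 → 400 → 500 → 640 → 800 → 1000 → 1250 → 1600 — 2 2/3 stops raised (brighter).
Net: +1 2/3 −2/3 +2 2/3 = +3 2/3 stops.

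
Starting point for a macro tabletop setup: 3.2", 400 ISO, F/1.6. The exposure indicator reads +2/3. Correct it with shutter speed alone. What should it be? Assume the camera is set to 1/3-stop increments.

2 s

Overexposed by 2/3 stop → need 2/3 stop darker.
Shutter speed: 3.2 → 2.5 → 2.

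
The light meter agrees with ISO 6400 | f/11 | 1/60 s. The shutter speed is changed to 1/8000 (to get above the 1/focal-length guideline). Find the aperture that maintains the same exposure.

Shutter speed: 1/60 → 1/125 → 1/250 → 1/500 → 1/1000 → 1/2000 → 1/4000 → 1/8000 — 7 stops faster (darker).
Need 7 stops brighter from the aperture: f/11 → f/8 → f/5.6 → f/4 → f/2.8 → f/2 → f/1.4 → f/1.0.

f/1.0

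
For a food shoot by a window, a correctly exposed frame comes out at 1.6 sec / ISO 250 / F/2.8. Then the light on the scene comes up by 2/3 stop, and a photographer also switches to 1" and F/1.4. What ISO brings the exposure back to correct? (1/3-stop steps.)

Scene light: 2/3 stop brighter.
Shutter speed: 1.6 → 1.3 → 1 — 2/3 stop shorter (darker).
Aperture: f/2.8 → f/2.5 → f/2.2 → f/2 → f/1.8 → f/1.6 → f/1.4 — 2 stops larger aperture (brighter).
Net so far: 2 stops brighter. ISO: 250 → 200 → 160 → 125 → 100 → 80 → 64.

ISO 64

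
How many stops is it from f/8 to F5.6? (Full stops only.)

f/8 → f/5.6 — count the steps: 1 stop.

1 stop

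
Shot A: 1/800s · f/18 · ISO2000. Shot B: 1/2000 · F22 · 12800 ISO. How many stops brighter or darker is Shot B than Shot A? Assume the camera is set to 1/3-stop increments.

2/3 stop brighter

Aperture: f/18 → f/20 → f/22 — 2/3 stop narrower (darker).
Shutter speed: 1/800 → 1/1000 → 1/1250 → 1/1600 → 1/2000 — 1 1/3 stops faster (darker).
ISO: 2000 → 2500 → 3200 → 4000 → 5000 → 6400 → 8000 → 10000 → 12800 — 2 2/3 stops raised (brighter).
Net: −2/3 −1 1/3 +2 2/3 = +2/3 stops.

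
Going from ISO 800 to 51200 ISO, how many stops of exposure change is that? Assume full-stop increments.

6 stops

800 → 1600 → 3200 → 6400 → 12800 → 25600 → 51200 — count the steps: 6 stops.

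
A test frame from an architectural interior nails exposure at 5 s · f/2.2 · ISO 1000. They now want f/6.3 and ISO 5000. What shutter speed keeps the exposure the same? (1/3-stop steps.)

Aperture: f/2.2 → f/2.5 → f/2.8 → f/3.2 → f/3.5 → f/4 → f/4.5 → f/5 → f/5.6 → f/6.3 — 3 stops narrower (darker).
ISO: 1000 → 1250 → 1600 → 2000 → 2500 → 3200 → 4000 → 5000 — 2 1/3 stops higher (brighter).
Net change so far: 2/3 stop darker. Offset with the shutter speed: 5 → 6 → 8.

8 s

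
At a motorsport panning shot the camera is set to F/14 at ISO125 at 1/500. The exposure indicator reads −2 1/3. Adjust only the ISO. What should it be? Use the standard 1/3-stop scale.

Underexposed by 2 1/3 stops → need 2 1/3 stops brighter.
ISO: 125 → 160 → 200 → 250 → 320 → 400 → 500 → 640.

ISO 640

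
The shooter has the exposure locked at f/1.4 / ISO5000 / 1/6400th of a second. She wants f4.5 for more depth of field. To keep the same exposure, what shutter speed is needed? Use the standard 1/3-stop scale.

Aperture: f/1.4 → f/1.6 → f/1.8 → f/2 → f/2.2 → f/2.5 → f/2.8 → f/3.2 → f/3.5 → f/4 → f/4.5 — 3 1/3 stops narrower (darker).
Need 3 1/3 stops brighter from the shutter speed: 1/6400 → 1/5000 → 1/4000 → 1/3200 → 1/2500 → 1/2000 → 1/1600 → 1/1250 → 1/1000 → 1/800 → 1/640.

1/640s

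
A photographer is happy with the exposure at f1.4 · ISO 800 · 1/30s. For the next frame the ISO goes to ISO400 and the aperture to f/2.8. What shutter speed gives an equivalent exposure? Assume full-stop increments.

ISO: 800 → 400 — 1 stop dropped (darker).
Aperture: f/1.4 → f/2 → f/2.8 — 2 stops smaller aperture (darker).
Net change so far: 3 stops darker. Offset with the shutter speed: 1/30 → 1/15 → 1/8 → 1/4.

1/4s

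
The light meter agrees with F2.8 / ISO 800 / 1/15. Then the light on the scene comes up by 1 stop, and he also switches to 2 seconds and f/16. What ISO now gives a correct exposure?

Scene light: 1 stop brighter.
Shutter speed: 1/15 → 1/8 → 1/4 → 1/2 → 1 → 2 — 5 stops slower (brighter).
Aperture: f/2.8 → f/4 → f/5.6 → f/8 → f/11 → f/16 — 5 stops stopped down (darker).
Net so far: 1 stop brighter. ISO: 800 → 400.

ISO 400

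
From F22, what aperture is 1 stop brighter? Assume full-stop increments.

f/16

Aperture: f/22 → f/16 — 1 stop opened up (brighter).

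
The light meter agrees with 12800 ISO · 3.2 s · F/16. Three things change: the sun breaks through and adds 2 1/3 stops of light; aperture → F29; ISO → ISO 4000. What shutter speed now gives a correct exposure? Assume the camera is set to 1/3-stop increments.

6 s

Scene light: 2 1/3 stops brighter.
Aperture: f/16 → f/18 → f/20 → f/22 → f/25 → f/29 — 1 2/3 stops stopped down (darker).
ISO: 12800 → 10000 → 8000 → 6400 → 5000 → 4000 — 1 2/3 stops dropped (darker).
Net so far: 1 stop darker. Shutter speed: 3.2 → 4 → 5 → 6.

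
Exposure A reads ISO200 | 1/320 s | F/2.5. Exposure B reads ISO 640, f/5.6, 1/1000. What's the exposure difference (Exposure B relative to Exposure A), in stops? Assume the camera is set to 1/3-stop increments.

2 1/3 stops darker

Aperture: f/2.5 → f/2.8 → f/3.2 → f/3.5 → f/4 → f/4.5 → f/5 → f/5.6 — 2 1/3 stops narrower (darker).
Shutter speed: 1/320 → 1/400 → 1/500 → 1/640 → 1/800 → 1/1000 — 1 2/3 stops shorter (darker).
ISO: 200 → 250 → 320 → 400 → 500 → 640 — 1 2/3 stops higher (brighter).
Net: −2 1/3 −1 2/3 +1 2/3 = −2 1/3 stops.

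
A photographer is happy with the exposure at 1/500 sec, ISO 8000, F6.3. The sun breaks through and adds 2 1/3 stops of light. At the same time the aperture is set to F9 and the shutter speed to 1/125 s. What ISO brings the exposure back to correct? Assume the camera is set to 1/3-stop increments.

ISO 800

Scene light: 2 1/3 stops brighter.
Aperture: f/6.3 → f/7.1 → f/8 → f/9 — 1 stop smaller aperture (darker).
Shutter speed: 1/500 → 1/400 → 1/320 → 1/250 → 1/200 → 1/160 → 1/125 — 2 stops slower (brighter).
Net so far: 3 1/3 stops brighter. ISO: 8000 → 6400 → 5000 → 4000 → 3200 → 2500 → 2000 → 1600 → 1250 → 1000 → 800.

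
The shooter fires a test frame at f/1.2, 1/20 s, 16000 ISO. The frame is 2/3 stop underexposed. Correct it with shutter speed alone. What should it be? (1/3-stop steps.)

Underexposed by 2/3 stop → need 2/3 stop brighter.
Shutter speed: 1/20 → 1/15 → 1/13.

1/13s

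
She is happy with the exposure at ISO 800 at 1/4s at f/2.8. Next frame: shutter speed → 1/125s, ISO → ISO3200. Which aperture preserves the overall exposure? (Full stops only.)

f/1.0

Shutter speed: 1/4 → 1/8 → 1/15 → 1/30 → 1/60 → 1/125 — 5 stops faster (darker).
ISO: 800 → 1600 → 3200 — 2 stops higher (brighter).
Net change so far: 3 stops darker. Offset with the aperture: f/2.8 → f/2 → f/1.4 → f/1.0.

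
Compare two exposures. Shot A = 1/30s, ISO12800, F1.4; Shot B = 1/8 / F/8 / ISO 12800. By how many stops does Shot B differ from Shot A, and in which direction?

3 stops darker

Aperture: f/1.4 → f/2 → f/2.8 → f/4 → f/5.6 → f/8 — 5 stops narrower (darker).
Shutter speed: 1/30 → 1/15 → 1/8 — 2 stops longer (brighter).
ISO: unchanged.
Net: −5 +2 = −3 stops.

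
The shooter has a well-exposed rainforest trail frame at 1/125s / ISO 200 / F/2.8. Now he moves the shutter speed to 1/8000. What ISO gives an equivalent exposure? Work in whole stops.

Shutter speed: 1/125 → 1/250 → 1/500 → 1/1000 → 1/2000 → 1/4000 → 1/8000 — 6 stops faster (darker).
Need 6 stops brighter from the ISO: 200 → 400 → 800 → 1600 → 3200 → 6400 → 12800.

ISO 12800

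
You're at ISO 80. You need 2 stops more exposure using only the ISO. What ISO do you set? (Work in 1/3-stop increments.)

ISO: 80 → 100 → 125 → 160 → 200 → 250 → 320 — 2 stops higher (brighter).

ISO 320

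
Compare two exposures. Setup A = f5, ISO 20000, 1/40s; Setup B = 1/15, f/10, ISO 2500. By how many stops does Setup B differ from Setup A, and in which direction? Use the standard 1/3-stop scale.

Aperture: f/5 → f/5.6 → f/6.3 → f/7.1 → f/8 → f/9 → f/10 — 2 stops stopped down (darker).
Shutter speed: 1/40 → 1/30 → 1/25 → 1/20 → 1/15 — 1 1/3 stops slower (brighter).
ISO: 20000 → 16000 → 12800 → 10000 → 8000 → 6400 → 5000 → 4000 → 3200 → 2500 — 3 stops lower (darker).
Net: −2 +1 1/3 −3 = −3 2/3 stops.

3 2/3 stops darker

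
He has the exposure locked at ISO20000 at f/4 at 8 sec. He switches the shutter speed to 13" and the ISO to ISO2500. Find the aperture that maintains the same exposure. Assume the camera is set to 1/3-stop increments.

f/1.8

Shutter speed: 8 → 10 → 13 — 2/3 stop slower (brighter).
ISO: 20000 → 16000 → 12800 → 10000 → 8000 → 6400 → 5000 → 4000 → 3200 → 2500 — 3 stops lower (darker).
Net change so far: 2 1/3 stops darker. Offset with the aperture: f/4 → f/3.5 → f/3.2 → f/2.8 → f/2.5 → f/2.2 → f/2 → f/1.8.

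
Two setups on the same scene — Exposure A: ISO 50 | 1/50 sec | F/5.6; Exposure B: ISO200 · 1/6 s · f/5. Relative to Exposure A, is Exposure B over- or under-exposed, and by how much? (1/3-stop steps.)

5 1/3 stops brighter

Aperture: f/5.6 → f/5 — 1/3 stop wider (brighter).
Shutter speed: 1/50 → 1/40 → 1/30 → 1/25 → 1/20 → 1/15 → 1/13 → 1/10 → 1/8 → 1/6 — 3 stops longer (brighter).
ISO: 50 → 64 → 80 → 100 → 125 → 160 → 200 — 2 stops raised (brighter).
Net: +1/3 +3 +2 = +5 1/3 stops.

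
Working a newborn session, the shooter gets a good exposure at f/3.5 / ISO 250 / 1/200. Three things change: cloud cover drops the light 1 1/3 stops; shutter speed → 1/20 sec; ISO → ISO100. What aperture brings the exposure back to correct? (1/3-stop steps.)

Scene light: 1 1/3 stops darker.
Shutter speed: 1/200 → 1/160 → 1/125 → 1/100 → 1/80 → 1/60 → 1/50 → 1/40 → 1/30 → 1/25 → 1/20 — 3 1/3 stops slower (brighter).
ISO: 250 → 200 → 160 → 125 → 100 — 1 1/3 stops lower (darker).
Net so far: 2/3 stop brighter. Aperture: f/3.5 → f/4 → f/4.5.

f/4.5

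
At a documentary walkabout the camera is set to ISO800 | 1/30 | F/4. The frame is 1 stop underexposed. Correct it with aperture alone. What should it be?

f/2.8

Underexposed by 1 stop → need 1 stop brighter.
Aperture: f/4 → f/2.8.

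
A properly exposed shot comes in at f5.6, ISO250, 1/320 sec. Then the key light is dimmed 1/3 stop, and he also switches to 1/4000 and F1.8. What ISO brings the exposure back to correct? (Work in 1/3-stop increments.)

ISO 400

Scene light: 1/3 stop darker.
Shutter speed: 1/320 → 1/400 → 1/500 → 1/640 → 1/800 → 1/1000 → 1/1250 → 1/1600 → 1/2000 → 1/2500 → 1/3200 → 1/4000 — 3 2/3 stops shorter (darker).
Aperture: f/5.6 → f/5 → f/4.5 → f/4 → f/3.5 → f/3.2 → f/2.8 → f/2.5 → f/2.2 → f/2 → f/1.8 — 3 1/3 stops larger aperture (brighter).
Net so far: 2/3 stop darker. ISO: 250 → 320 → 400.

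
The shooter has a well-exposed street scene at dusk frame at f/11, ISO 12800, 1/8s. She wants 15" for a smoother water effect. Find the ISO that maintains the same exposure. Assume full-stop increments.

Shutter speed: 1/8 → 1/4 → 1/2 → 1 → 2 → 4 → 8 → 15 — 7 stops longer (brighter).
Need 7 stops darker from the ISO: 12800 → 6400 → 3200 → 1600 → 800 → 400 → 200 → 100.

ISO 100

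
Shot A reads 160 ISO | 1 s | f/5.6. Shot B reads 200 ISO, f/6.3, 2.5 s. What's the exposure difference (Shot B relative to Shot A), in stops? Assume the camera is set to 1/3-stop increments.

1 1/3 stops brighter

Aperture: f/5.6 → f/6.3 — 1/3 stop narrower (darker).
Shutter speed: 1 → 1.3 → 1.6 → 2 → 2.5 — 1 1/3 stops longer (brighter).
ISO: 160 → 200 — 1/3 stop raised (brighter).
Net: −1/3 +1 1/3 +1/3 = +1 1/3 stops.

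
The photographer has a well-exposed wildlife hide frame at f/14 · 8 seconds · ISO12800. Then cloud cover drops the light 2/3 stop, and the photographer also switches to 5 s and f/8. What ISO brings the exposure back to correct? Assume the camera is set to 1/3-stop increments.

Scene light: 2/3 stop darker.
Shutter speed: 8 → 6 → 5 — 2/3 stop shorter (darker).
Aperture: f/14 → f/13 → f/11 → f/10 → f/9 → f/8 — 1 2/3 stops opened up (brighter).
Net so far: 1/3 stop brighter. ISO: 12800 → 10000.

ISO 10000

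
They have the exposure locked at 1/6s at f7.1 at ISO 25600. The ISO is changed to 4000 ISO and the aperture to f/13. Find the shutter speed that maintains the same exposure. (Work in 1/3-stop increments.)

ISO: 25600 → 20000 → 16000 → 12800 → 10000 → 8000 → 6400 → 5000 → 4000 — 2 2/3 stops dropped (darker).
Aperture: f/7.1 → f/8 → f/9 → f/10 → f/11 → f/13 — 1 2/3 stops stopped down (darker).
Net change so far: 4 1/3 stops darker. Offset with the shutter speed: 1/6 → 1/5 → 1/4 → 0.3 → 0.4 → 0.5 → 0.6 → 0.8 → 1 → 1.3 → 1.6 → 2 → 2.5 → 3.2.

3.2 s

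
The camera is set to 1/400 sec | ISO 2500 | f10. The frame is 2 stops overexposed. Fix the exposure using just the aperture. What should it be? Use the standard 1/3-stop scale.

Overexposed by 2 stops → need 2 stops darker.
Aperture: f/10 → f/11 → f/13 → f/14 → f/16 → f/18 → f/20.

f/20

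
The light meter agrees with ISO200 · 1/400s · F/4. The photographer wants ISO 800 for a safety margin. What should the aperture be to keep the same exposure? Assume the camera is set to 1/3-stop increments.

f/8

ISO: 200 → 250 → 320 → 400 → 500 → 640 → 800 — 2 stops raised (brighter).
Need 2 stops darker from the aperture: f/4 → f/4.5 → f/5 → f/5.6 → f/6.3 → f/7.1 → f/8.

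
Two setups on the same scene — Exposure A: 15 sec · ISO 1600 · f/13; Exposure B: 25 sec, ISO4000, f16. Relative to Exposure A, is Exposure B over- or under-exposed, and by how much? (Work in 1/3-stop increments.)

1 1/3 stops brighter

Aperture: f/13 → f/14 → f/16 — 2/3 stop smaller aperture (darker).
Shutter speed: 15 → 20 → 25 — 2/3 stop slower (brighter).
ISO: 1600 → 2000 → 2500 → 3200 → 4000 — 1 1/3 stops raised (brighter).
Net: −2/3 +2/3 +1 1/3 = +1 1/3 stops.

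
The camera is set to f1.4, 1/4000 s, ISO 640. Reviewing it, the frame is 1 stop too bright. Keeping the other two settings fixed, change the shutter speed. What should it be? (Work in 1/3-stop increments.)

Overexposed by 1 stop → need 1 stop darker.
Shutter speed: 1/4000 → 1/5000 → 1/6400 → 1/8000.

1/8000s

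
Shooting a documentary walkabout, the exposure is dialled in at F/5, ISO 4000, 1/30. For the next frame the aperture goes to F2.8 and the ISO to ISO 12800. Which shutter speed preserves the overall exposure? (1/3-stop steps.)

1/320s

Aperture: f/5 → f/4.5 → f/4 → f/3.5 → f/3.2 → f/2.8 — 1 2/3 stops wider (brighter).
ISO: 4000 → 5000 → 6400 → 8000 → 10000 → 12800 — 1 2/3 stops higher (brighter).
Net change so far: 3 1/3 stops brighter. Offset with the shutter speed: 1/30 → 1/40 → 1/50 → 1/60 → 1/80 → 1/100 → 1/125 → 1/160 → 1/200 → 1/250 → 1/320.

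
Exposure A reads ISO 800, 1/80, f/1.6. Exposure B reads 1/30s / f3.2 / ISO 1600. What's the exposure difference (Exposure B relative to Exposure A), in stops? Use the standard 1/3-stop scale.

1/3 stop brighter

Aperture: f/1.6 → f/1.8 → f/2 → f/2.2 → f/2.5 → f/2.8 → f/3.2 — 2 stops stopped down (darker).
Shutter speed: 1/80 → 1/60 → 1/50 → 1/40 → 1/30 — 1 1/3 stops slower (brighter).
ISO: 800 → 1000 → 1250 → 1600 — 1 stop raised (brighter).
Net: −2 +1 1/3 +1 = +1/3 stops.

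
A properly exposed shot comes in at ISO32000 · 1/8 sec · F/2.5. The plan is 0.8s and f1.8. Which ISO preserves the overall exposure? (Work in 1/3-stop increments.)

ISO 2500

Shutter speed: 1/8 → 1/6 → 1/5 → 1/4 → 0.3 → 0.4 → 0.5 → 0.6 → 0.8 — 2 2/3 stops longer (brighter).
Aperture: f/2.5 → f/2.2 → f/2 → f/1.8 — 1 stop wider (brighter).
Net change so far: 3 2/3 stops brighter. Offset with the ISO: 32000 → 25600 → 20000 → 16000 → 12800 → 10000 → 8000 → 6400 → 5000 → 4000 → 3200 → 2500.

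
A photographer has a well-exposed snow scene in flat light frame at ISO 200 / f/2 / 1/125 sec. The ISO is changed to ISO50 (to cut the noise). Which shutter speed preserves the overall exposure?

ISO: 200 → 100 → 50 — 2 stops lower (darker).
Need 2 stops brighter from the shutter speed: 1/125 → 1/60 → 1/30.

1/30s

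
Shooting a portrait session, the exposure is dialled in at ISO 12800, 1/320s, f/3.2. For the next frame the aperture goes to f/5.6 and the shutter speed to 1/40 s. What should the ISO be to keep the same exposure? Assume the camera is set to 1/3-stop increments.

ISO 5000

Aperture: f/3.2 → f/3.5 → f/4 → f/4.5 → f/5 → f/5.6 — 1 2/3 stops stopped down (darker).
Shutter speed: 1/320 → 1/250 → 1/200 → 1/160 → 1/125 → 1/100 → 1/80 → 1/60 → 1/50 → 1/40 — 3 stops slower (brighter).
Net change so far: 1 1/3 stops brighter. Offset with the ISO: 12800 → 10000 → 8000 → 6400 → 5000.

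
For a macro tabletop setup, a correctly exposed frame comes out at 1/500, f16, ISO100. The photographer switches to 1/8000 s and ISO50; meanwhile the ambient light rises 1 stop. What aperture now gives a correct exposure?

Scene light: 1 stop brighter.
Shutter speed: 1/500 → 1/1000 → 1/2000 → 1/4000 → 1/8000 — 4 stops shorter (darker).
ISO: 100 → 50 — 1 stop lower (darker).
Net so far: 4 stops darker. Aperture: f/16 → f/11 → f/8 → f/5.6 → f/4.

f/4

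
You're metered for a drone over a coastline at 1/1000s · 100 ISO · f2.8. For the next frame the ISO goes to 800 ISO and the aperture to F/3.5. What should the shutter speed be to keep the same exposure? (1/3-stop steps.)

ISO: 100 → 125 → 160 → 200 → 250 → 320 → 400 → 500 → 640 → 800 — 3 stops raised (brighter).
Aperture: f/2.8 → f/3.2 → f/3.5 — 2/3 stop narrower (darker).
Net change so far: 2 1/3 stops brighter. Offset with the shutter speed: 1/1000 → 1/1250 → 1/1600 → 1/2000 → 1/2500 → 1/3200 → 1/4000 → 1/5000.

1/5000s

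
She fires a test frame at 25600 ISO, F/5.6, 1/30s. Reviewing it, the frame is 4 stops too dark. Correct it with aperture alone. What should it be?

Underexposed by 4 stops → need 4 stops brighter.
Aperture: f/5.6 → f/4 → f/2.8 → f/2 → f/1.4.

f/1.4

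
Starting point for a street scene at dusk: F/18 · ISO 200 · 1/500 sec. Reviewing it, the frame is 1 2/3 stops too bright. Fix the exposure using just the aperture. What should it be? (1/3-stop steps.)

Overexposed by 1 2/3 stops → need 1 2/3 stops darker.
Aperture: f/18 → f/20 → f/22 → f/25 → f/29 → f/32.

f/32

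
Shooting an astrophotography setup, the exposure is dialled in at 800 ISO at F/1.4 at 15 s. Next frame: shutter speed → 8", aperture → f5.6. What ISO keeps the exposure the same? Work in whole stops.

ISO 25600

Shutter speed: 15 → 8 — 1 stop faster (darker).
Aperture: f/1.4 → f/2 → f/2.8 → f/4 → f/5.6 — 4 stops narrower (darker).
Net change so far: 5 stops darker. Offset with the ISO: 800 → 1600 → 3200 → 6400 → 12800 → 25600.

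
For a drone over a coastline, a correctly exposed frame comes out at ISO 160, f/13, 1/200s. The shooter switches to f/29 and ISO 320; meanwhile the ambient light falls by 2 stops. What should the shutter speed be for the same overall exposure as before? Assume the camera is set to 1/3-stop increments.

1/20s

Scene light: 2 stops darker.
Aperture: f/13 → f/14 → f/16 → f/18 → f/20 → f/22 → f/25 → f/29 — 2 1/3 stops smaller aperture (darker).
ISO: 160 → 200 → 250 → 320 — 1 stop higher (brighter).
Net so far: 3 1/3 stops darker. Shutter speed: 1/200 → 1/160 → 1/125 → 1/100 → 1/80 → 1/60 → 1/50 → 1/40 → 1/30 → 1/25 → 1/20.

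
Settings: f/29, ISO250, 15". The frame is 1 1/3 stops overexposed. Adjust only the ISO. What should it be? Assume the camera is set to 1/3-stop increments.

ISO 100

Overexposed by 1 1/3 stops → need 1 1/3 stops darker.
ISO: 250 → 200 → 160 → 125 → 100.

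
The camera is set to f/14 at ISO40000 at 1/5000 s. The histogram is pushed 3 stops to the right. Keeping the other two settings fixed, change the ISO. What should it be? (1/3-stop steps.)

ISO 5000

Overexposed by 3 stops → need 3 stops darker.
ISO: 40000 → 32000 → 25600 → 20000 → 16000 → 12800 → 10000 → 8000 → 6400 → 5000.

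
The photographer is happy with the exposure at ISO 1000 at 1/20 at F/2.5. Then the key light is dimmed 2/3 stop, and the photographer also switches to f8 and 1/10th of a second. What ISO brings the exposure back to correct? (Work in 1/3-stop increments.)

Scene light: 2/3 stop darker.
Aperture: f/2.5 → f/2.8 → f/3.2 → f/3.5 → f/4 → f/4.5 → f/5 → f/5.6 → f/6.3 → f/7.1 → f/8 — 3 1/3 stops smaller aperture (darker).
Shutter speed: 1/20 → 1/15 → 1/13 → 1/10 — 1 stop longer (brighter).
Net so far: 3 stops darker. ISO: 1000 → 1250 → 1600 → 2000 → 2500 → 3200 → 4000 → 5000 → 6400 → 8000.

ISO 8000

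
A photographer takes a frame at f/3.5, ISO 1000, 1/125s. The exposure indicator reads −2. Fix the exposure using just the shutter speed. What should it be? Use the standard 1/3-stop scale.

1/30s

Underexposed by 2 stops → need 2 stops brighter.
Shutter speed: 1/125 → 1/100 → 1/80 → 1/60 → 1/50 → 1/40 → 1/30.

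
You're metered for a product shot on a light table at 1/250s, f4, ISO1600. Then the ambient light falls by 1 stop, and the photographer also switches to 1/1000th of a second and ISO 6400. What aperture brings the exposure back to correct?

f/2.8

Scene light: 1 stop darker.
Shutter speed: 1/250 → 1/500 → 1/1000 — 2 stops faster (darker).
ISO: 1600 → 3200 → 6400 — 2 stops raised (brighter).
Net so far: 1 stop darker. Aperture: f/4 → f/2.8.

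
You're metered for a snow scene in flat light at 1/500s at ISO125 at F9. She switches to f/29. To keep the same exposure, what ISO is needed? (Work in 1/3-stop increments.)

Aperture: f/9 → f/10 → f/11 → f/13 → f/14 → f/16 → f/18 → f/20 → f/22 → f/25 → f/29 — 3 1/3 stops narrower (darker).
Need 3 1/3 stops brighter from the ISO: 125 → 160 → 200 → 250 → 320 → 400 → 500 → 640 → 800 → 1000 → 1250.

ISO 1250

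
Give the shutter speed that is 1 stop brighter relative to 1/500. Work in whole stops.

1/250s

Shutter speed: 1/500 → 1/250 — 1 stop slower (brighter).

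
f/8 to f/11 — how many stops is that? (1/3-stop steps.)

1 stop

f/8 → f/9 → f/10 → f/11 — count the steps: 3 third-stops = 1 stop.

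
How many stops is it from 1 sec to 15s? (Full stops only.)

1 → 2 → 4 → 8 → 15 — count the steps: 4 stops.

4 stops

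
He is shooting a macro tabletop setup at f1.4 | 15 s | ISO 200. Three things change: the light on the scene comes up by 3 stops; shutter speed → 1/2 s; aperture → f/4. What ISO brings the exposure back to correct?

ISO 6400

Scene light: 3 stops brighter.
Shutter speed: 15 → 8 → 4 → 2 → 1 → 1/2 — 5 stops faster (darker).
Aperture: f/1.4 → f/2 → f/2.8 → f/4 — 3 stops stopped down (darker).
Net so far: 5 stops darker. ISO: 200 → 400 → 800 → 1600 → 3200 → 6400.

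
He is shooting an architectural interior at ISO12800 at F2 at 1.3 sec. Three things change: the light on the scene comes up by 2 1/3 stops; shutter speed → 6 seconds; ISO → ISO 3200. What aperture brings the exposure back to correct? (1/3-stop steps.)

f/5

Scene light: 2 1/3 stops brighter.
Shutter speed: 1.3 → 1.6 → 2 → 2.5 → 3.2 → 4 → 5 → 6 — 2 1/3 stops slower (brighter).
ISO: 12800 → 10000 → 8000 → 6400 → 5000 → 4000 → 3200 — 2 stops lower (darker).
Net so far: 2 2/3 stops brighter. Aperture: f/2 → f/2.2 → f/2.5 → f/2.8 → f/3.2 → f/3.5 → f/4 → f/4.5 → f/5.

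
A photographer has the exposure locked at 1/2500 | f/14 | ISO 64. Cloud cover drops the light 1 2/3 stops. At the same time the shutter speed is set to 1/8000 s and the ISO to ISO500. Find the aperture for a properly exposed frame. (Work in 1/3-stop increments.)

Scene light: 1 2/3 stops darker.
Shutter speed: 1/2500 → 1/3200 → 1/4000 → 1/5000 → 1/6400 → 1/8000 — 1 2/3 stops faster (darker).
ISO: 64 → 80 → 100 → 125 → 160 → 200 → 250 → 320 → 400 → 500 — 3 stops raised (brighter).
Net so far: 1/3 stop darker. Aperture: f/14 → f/13.

f/13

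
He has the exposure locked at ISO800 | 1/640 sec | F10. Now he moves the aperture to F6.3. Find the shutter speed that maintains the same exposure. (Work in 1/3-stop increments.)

1/1600s

Aperture: f/10 → f/9 → f/8 → f/7.1 → f/6.3 — 1 1/3 stops wider (brighter).
Need 1 1/3 stops darker from the shutter speed: 1/640 → 1/800 → 1/1000 → 1/1250 → 1/1600.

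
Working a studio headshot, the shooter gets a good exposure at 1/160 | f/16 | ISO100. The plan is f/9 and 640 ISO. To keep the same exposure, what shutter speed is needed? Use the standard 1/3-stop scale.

1/3200s

Aperture: f/16 → f/14 → f/13 → f/11 → f/10 → f/9 — 1 2/3 stops opened up (brighter).
ISO: 100 → 125 → 160 → 200 → 250 → 320 → 400 → 500 → 640 — 2 2/3 stops higher (brighter).
Net change so far: 4 1/3 stops brighter. Offset with the shutter speed: 1/160 → 1/200 → 1/250 → 1/320 → 1/400 → 1/500 → 1/640 → 1/800 → 1/1000 → 1/1250 → 1/1600 → 1/2000 → 1/2500 → 1/3200.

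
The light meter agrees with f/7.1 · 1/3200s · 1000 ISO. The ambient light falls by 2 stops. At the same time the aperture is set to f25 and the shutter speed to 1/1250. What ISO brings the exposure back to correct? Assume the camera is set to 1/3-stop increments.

Scene light: 2 stops darker.
Aperture: f/7.1 → f/8 → f/9 → f/10 → f/11 → f/13 → f/14 → f/16 → f/18 → f/20 → f/22 → f/25 — 3 2/3 stops smaller aperture (darker).
Shutter speed: 1/3200 → 1/2500 → 1/2000 → 1/1600 → 1/1250 — 1 1/3 stops longer (brighter).
Net so far: 4 1/3 stops darker. ISO: 1000 → 1250 → 1600 → 2000 → 2500 → 3200 → 4000 → 5000 → 6400 → 8000 → 10000 → 12800 → 16000 → 20000.

ISO 20000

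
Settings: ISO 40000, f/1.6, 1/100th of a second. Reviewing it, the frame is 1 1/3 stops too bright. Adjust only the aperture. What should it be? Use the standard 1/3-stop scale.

f/2.5

Overexposed by 1 1/3 stops → need 1 1/3 stops darker.
Aperture: f/1.6 → f/1.8 → f/2 → f/2.2 → f/2.5.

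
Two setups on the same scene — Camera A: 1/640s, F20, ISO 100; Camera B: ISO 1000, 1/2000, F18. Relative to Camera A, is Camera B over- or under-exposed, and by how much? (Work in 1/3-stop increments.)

2 stops brighter

Aperture: f/20 → f/18 — 1/3 stop larger aperture (brighter).
Shutter speed: 1/640 → 1/800 → 1/1000 → 1/1250 → 1/1600 → 1/2000 — 1 2/3 stops shorter (darker).
ISO: 100 → 125 → 160 → 200 → 250 → 320 → 400 → 500 → 640 → 800 → 1000 — 3 1/3 stops raised (brighter).
Net: +1/3 −1 2/3 +3 1/3 = +2 stops.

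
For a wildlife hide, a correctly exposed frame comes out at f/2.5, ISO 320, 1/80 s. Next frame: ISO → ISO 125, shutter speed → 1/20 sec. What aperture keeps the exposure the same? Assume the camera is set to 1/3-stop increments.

f/3.2

ISO: 320 → 250 → 200 → 160 → 125 — 1 1/3 stops dropped (darker).
Shutter speed: 1/80 → 1/60 → 1/50 → 1/40 → 1/30 → 1/25 → 1/20 — 2 stops slower (brighter).
Net change so far: 2/3 stop brighter. Offset with the aperture: f/2.5 → f/2.8 → f/3.2.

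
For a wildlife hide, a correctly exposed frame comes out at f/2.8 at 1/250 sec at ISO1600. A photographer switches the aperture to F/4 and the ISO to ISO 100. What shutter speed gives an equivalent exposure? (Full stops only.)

Aperture: f/2.8 → f/4 — 1 stop narrower (darker).
ISO: 1600 → 800 → 400 → 200 → 100 — 4 stops lower (darker).
Net change so far: 5 stops darker. Offset with the shutter speed: 1/250 → 1/125 → 1/60 → 1/30 → 1/15 → 1/8.

1/8s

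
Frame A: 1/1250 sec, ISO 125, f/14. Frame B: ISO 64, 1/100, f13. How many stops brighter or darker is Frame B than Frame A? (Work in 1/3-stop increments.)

Aperture: f/14 → f/13 — 1/3 stop larger aperture (brighter).
Shutter speed: 1/1250 → 1/1000 → 1/800 → 1/640 → 1/500 → 1/400 → 1/320 → 1/250 → 1/200 → 1/160 → 1/125 → 1/100 — 3 2/3 stops slower (brighter).
ISO: 125 → 100 → 80 → 64 — 1 stop lower (darker).
Net: +1/3 +3 2/3 −1 = +3 stops.

3 stops brighter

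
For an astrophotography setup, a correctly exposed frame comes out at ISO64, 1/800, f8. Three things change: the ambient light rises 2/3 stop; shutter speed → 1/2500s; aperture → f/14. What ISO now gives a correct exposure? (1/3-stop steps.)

ISO 400

Scene light: 2/3 stop brighter.
Shutter speed: 1/800 → 1/1000 → 1/1250 → 1/1600 → 1/2000 → 1/2500 — 1 2/3 stops shorter (darker).
Aperture: f/8 → f/9 → f/10 → f/11 → f/13 → f/14 — 1 2/3 stops narrower (darker).
Net so far: 2 2/3 stops darker. ISO: 64 → 80 → 100 → 125 → 160 → 200 → 250 → 320 → 400.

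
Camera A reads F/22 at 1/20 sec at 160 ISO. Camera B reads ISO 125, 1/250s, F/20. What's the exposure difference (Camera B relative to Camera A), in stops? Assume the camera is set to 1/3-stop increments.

3 2/3 stops darker

Aperture: f/22 → f/20 — 1/3 stop opened up (brighter).
Shutter speed: 1/20 → 1/25 → 1/30 → 1/40 → 1/50 → 1/60 → 1/80 → 1/100 → 1/125 → 1/160 → 1/200 → 1/250 — 3 2/3 stops faster (darker).
ISO: 160 → 125 — 1/3 stop dropped (darker).
Net: +1/3 −3 2/3 −1/3 = −3 2/3 stops.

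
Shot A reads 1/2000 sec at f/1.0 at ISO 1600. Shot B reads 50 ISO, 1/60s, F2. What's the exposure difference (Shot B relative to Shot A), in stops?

2 stops darker

Aperture: f/1.0 → f/1.4 → f/2 — 2 stops narrower (darker).
Shutter speed: 1/2000 → 1/1000 → 1/500 → 1/250 → 1/125 → 1/60 — 5 stops longer (brighter).
ISO: 1600 → 800 → 400 → 200 → 100 → 50 — 5 stops lower (darker).
Net: −2 +5 −5 = −2 stops.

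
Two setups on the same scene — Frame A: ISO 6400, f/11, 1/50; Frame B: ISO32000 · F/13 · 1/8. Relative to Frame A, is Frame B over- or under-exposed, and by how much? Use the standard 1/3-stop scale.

Aperture: f/11 → f/13 — 1/3 stop smaller aperture (darker).
Shutter speed: 1/50 → 1/40 → 1/30 → 1/25 → 1/20 → 1/15 → 1/13 → 1/10 → 1/8 — 2 2/3 stops slower (brighter).
ISO: 6400 → 8000 → 10000 → 12800 → 16000 → 20000 → 25600 → 32000 — 2 1/3 stops raised (brighter).
Net: −1/3 +2 2/3 +2 1/3 = +4 2/3 stops.

4 2/3 stops brighter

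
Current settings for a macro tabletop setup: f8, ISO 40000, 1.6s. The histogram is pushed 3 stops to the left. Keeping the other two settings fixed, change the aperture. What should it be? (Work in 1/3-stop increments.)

Underexposed by 3 stops → need 3 stops brighter.
Aperture: f/8 → f/7.1 → f/6.3 → f/5.6 → f/5 → f/4.5 → f/4 → f/3.5 → f/3.2 → f/2.8.

f/2.8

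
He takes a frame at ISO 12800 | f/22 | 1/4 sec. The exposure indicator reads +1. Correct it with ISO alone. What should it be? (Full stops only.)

Overexposed by 1 stop → need 1 stop darker.
ISO: 12800 → 6400.

ISO 6400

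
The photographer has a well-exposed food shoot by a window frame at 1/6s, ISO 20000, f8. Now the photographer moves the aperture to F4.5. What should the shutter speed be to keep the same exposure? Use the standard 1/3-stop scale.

Aperture: f/8 → f/7.1 → f/6.3 → f/5.6 → f/5 → f/4.5 — 1 2/3 stops wider (brighter).
Need 1 2/3 stops darker from the shutter speed: 1/6 → 1/8 → 1/10 → 1/13 → 1/15 → 1/20.

1/20s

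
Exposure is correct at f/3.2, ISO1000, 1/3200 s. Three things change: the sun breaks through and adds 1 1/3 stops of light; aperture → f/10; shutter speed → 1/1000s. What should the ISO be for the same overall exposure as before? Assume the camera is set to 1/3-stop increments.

Scene light: 1 1/3 stops brighter.
Aperture: f/3.2 → f/3.5 → f/4 → f/4.5 → f/5 → f/5.6 → f/6.3 → f/7.1 → f/8 → f/9 → f/10 — 3 1/3 stops narrower (darker).
Shutter speed: 1/3200 → 1/2500 → 1/2000 → 1/1600 → 1/1250 → 1/1000 — 1 2/3 stops longer (brighter).
Net so far: 1/3 stop darker. ISO: 1000 → 1250.

ISO 1250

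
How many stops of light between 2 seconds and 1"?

2 → 1 — count the steps: 1 stop.

1 stop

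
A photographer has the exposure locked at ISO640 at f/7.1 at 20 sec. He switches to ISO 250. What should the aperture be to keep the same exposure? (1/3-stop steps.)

ISO: 640 → 500 → 400 → 320 → 250 — 1 1/3 stops dropped (darker).
Need 1 1/3 stops brighter from the aperture: f/7.1 → f/6.3 → f/5.6 → f/5 → f/4.5.

f/4.5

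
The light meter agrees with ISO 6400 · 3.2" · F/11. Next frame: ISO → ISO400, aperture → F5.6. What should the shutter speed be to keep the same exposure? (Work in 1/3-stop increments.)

13 s

ISO: 6400 → 5000 → 4000 → 3200 → 2500 → 2000 → 1600 → 1250 → 1000 → 800 → 640 → 500 → 400 — 4 stops lower (darker).
Aperture: f/11 → f/10 → f/9 → f/8 → f/7.1 → f/6.3 → f/5.6 — 2 stops opened up (brighter).
Net change so far: 2 stops darker. Offset with the shutter speed: 3.2 → 4 → 5 → 6 → 8 → 10 → 13.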